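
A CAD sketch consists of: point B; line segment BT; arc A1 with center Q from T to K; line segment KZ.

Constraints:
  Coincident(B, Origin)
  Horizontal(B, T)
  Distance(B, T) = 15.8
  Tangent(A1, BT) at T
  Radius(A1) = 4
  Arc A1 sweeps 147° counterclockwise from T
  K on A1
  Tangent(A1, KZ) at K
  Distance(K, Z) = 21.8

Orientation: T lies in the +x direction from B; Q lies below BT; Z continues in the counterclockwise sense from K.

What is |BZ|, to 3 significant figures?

37.3

B is at the origin; BT is horizontal with |BT| = 15.8 and T on the +x side, so T = (15.8, 0.00). The tangent condition forces QT to be normal to BT, so Q = T + (0, -4) = (15.8, -4.00). On A1, T sits at bearing 90° from Q; a 147° counterclockwise sweep puts K at bearing 237°, so K = Q + 4.0·(cos 237°, sin 237°) = (13.6, -7.35). A1 meets KZ tangentially, so QK is at right angles to KZ, so KZ runs along (−sin 237°, cos 237°); with |KZ| = 21.8, Z = (31.9, -19.2). Then |BZ| = |Z − B| = 37.3.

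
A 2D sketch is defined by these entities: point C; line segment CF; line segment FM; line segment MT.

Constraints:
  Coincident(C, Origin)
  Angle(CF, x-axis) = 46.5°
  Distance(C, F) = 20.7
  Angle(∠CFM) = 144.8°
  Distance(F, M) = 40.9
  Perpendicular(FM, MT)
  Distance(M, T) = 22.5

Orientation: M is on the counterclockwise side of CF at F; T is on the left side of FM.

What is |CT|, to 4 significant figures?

58.77

C is at the origin; CF runs at 46.5° with length 20.7, so F = 20.7·(cos 46.5°, sin 46.5°) = (14.25, 15.02). ∠CFM = 144.8°, so FM runs at 46.5° + (180° − 144.8°) = 81.70° from the x-axis; with |FM| = 40.9, M = F + 40.9·(cos 81.70°, sin 81.70°) = (20.15, 55.49). FM ⟂ MT; with |MT| = 22.5 on the left of FM, T = M + 22.5·(-0.9895, 0.1444) = (-2.111, 58.73). Then |CT| = |T − C| = 58.77.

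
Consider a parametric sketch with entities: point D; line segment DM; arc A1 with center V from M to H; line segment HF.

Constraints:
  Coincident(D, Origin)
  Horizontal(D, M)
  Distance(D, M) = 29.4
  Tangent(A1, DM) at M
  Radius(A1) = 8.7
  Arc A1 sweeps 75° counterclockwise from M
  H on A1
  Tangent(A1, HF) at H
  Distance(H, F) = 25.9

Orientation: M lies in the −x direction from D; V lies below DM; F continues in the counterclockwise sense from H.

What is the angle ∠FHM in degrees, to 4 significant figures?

142.5°

On A1, M sits at bearing 90° from V; a 75° counterclockwise sweep puts H at bearing 165°, so H = V + 8.7·(cos 165°, sin 165°) = (-37.80, -6.448). Tangency of A1 to HF means the radius VH is perpendicular to HF, so HF runs along (−sin 165°, cos 165°); with |HF| = 25.9, F = (-44.51, -31.47). Then cos ∠FHM = HF·HM / (|HF||HM|), giving 142.5°.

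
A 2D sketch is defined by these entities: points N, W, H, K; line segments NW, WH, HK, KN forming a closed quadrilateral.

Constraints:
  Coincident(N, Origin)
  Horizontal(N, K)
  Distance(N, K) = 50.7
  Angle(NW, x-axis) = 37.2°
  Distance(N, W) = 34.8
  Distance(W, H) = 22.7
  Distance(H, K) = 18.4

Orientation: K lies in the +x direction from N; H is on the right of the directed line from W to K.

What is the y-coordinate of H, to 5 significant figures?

-1.1851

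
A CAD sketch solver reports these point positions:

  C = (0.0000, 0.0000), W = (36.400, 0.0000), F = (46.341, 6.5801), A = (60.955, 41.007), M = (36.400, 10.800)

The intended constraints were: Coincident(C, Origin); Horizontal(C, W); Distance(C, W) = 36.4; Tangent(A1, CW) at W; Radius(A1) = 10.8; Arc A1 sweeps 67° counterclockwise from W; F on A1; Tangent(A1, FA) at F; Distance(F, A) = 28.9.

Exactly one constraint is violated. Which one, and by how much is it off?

Distance(F, A) = 28.9 — off by 8.50.

C = (0.00, 0.00) ✓; C.y = 0.00, W.y = 0.00 ✓; |CW| = 36.40 ✓; ∠(MW, WC) = 90.00° ✓; |MW| = 10.80 ✓; bearing(M→F) − bearing(M→W) = 67.00° ✓; |MF| = 10.80 ✓; ∠(MF, FA) = 90.00° ✓; |FA| = 37.40 ✗.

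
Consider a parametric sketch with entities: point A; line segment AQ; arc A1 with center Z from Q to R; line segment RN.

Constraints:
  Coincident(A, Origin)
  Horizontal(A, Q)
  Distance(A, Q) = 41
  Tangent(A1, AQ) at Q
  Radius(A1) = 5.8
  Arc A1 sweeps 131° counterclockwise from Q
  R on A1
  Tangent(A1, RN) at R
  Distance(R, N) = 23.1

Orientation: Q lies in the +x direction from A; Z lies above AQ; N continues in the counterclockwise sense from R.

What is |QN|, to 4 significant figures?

29.11

A is at the origin; A and Q share the same y with |AQ| = 41.0 and Q on the +x side, so Q = (41.00, 0.000). Tangency of A1 to AQ means the radius ZQ is perpendicular to AQ, so Z = Q + (0, 5.8) = (41.00, 5.800). On A1, Q sits at bearing -90° from Z; a 131° counterclockwise sweep puts R at bearing 41°, so R = Z + 5.8·(cos 41°, sin 41°) = (45.38, 9.605). Since A1 is tangent to RN there, ZR ⟂ RN, so RN runs along (−sin 41°, cos 41°); with |RN| = 23.1, N = (30.22, 27.04). Then |QN| = |N − Q| = 29.11.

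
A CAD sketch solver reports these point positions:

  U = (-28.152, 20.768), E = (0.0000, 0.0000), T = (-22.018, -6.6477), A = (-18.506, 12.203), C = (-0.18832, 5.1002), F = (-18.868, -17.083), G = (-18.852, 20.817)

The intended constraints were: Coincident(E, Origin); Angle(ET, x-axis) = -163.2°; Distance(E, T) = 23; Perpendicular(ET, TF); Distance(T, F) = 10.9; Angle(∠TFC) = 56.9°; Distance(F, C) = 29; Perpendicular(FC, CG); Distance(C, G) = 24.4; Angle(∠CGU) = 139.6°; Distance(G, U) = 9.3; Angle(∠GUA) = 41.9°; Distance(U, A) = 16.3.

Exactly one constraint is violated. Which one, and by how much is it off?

Distance(U, A) = 16.3 — off by 3.40.

E = (0.00, 0.00) ✓; ET at -163.2° ✓; |ET| = 23.00 ✓; ∠(ET, TF) = 90.00° ✓; |TF| = 10.90 ✓; ∠TFC = 56.90° ✓; |FC| = 29.00 ✓; ∠(FC, CG) = 90.00° ✓; |CG| = 24.40 ✓; ∠CGU = 139.6° ✓; |GU| = 9.300 ✓; ∠GUA = 41.90° ✓; |UA| = 12.90 ✗.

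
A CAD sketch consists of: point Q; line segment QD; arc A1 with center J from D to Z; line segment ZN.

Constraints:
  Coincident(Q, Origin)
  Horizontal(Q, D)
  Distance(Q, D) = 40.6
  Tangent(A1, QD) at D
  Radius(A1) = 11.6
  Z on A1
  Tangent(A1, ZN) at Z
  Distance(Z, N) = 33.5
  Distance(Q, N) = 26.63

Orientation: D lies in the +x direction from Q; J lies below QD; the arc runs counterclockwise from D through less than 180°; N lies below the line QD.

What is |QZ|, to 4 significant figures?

32.97

Checks: |JZ| = 11.60 ✓; ∠(JZ, ZN) = 90.00° ✓; |ZN| = 33.50 ✓; |QN| = 26.63 ✓.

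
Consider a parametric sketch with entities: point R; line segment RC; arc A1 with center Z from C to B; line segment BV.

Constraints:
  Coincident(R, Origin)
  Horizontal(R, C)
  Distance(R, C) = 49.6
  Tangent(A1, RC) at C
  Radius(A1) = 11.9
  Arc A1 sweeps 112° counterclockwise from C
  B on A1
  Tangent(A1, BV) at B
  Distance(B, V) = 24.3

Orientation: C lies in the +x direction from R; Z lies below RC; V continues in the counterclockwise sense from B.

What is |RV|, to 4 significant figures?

61.52

R is at the origin; R and C share the same y with |RC| = 49.6 and C on the +x side, so C = (49.60, 0.000). A1 meets RC tangentially, so ZC is at right angles to RC, so Z = C + (0, -11.9) = (49.60, -11.90). On A1, C sits at bearing 90° from Z; a 112° counterclockwise sweep puts B at bearing 202°, so B = Z + 11.9·(cos 202°, sin 202°) = (38.57, -16.36). Since A1 is tangent to BV there, ZB ⟂ BV, so BV runs along (−sin 202°, cos 202°); with |BV| = 24.3, V = (47.67, -38.89). Then |RV| = |V − R| = 61.52.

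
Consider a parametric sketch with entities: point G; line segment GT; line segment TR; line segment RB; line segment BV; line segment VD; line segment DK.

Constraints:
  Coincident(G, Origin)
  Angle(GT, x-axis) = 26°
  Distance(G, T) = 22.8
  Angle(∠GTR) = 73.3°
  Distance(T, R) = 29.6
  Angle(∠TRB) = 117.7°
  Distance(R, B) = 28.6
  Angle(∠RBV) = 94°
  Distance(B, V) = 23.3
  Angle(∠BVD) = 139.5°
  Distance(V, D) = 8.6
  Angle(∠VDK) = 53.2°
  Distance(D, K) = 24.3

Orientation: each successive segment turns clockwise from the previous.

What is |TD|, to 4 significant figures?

39.07

G is at the origin; GT runs at 26.0° with length 22.8, so T = (20.49, 9.995). ∠GTR = 73.3° gives TR at -80.70° from the x-axis; with |TR| = 29.6, R = (25.28, -19.22). ∠TRB = 117.7° gives RB at -143.0° from the x-axis; with |RB| = 28.6, B = (2.435, -36.43). ∠RBV = 94.0° gives BV at 131.0° from the x-axis; with |BV| = 23.3, V = (-12.85, -18.84). ∠BVD = 139.5° gives VD at 90.50° from the x-axis; with |VD| = 8.6, D = (-12.93, -10.24). Then |TD| = |D − T| = 39.07.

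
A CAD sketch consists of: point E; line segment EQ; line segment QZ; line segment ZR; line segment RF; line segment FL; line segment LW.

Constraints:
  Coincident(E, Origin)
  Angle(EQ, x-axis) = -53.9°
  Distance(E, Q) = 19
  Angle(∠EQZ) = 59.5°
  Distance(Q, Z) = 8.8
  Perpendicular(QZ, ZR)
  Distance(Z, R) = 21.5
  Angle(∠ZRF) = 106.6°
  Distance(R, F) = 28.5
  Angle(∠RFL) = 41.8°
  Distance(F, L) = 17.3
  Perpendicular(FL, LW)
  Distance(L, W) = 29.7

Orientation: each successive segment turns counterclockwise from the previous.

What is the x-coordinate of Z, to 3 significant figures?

14.7

E is at the origin; EQ runs at -53.9° with length 19.0, so Q = (11.2, -15.4). ∠EQZ = 59.5° gives QZ at 66.6° from the x-axis; with |QZ| = 8.8, Z = (14.7, -7.28). So Z.x = 14.7.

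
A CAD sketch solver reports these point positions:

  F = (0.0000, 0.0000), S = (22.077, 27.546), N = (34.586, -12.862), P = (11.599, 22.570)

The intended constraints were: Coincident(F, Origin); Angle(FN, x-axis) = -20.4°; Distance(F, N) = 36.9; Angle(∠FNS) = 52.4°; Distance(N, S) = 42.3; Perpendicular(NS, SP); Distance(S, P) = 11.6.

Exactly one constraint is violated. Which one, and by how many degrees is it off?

Perpendicular(NS, SP) — off by 8.20°.

F = (0.00, 0.00) ✓; FN at -20.40° ✓; |FN| = 36.90 ✓; ∠FNS = 52.40° ✓; |NS| = 42.30 ✓; ∠(NS, SP) = 98.20° ✗; |SP| = 11.60 ✓.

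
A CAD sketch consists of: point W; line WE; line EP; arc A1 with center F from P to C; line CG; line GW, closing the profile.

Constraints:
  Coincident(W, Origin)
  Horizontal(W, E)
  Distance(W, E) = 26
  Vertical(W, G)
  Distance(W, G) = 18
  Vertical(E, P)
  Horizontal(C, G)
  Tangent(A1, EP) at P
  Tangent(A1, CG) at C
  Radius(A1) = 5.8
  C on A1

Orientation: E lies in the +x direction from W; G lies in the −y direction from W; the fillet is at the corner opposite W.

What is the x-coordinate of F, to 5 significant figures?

20.200

W and G share the same x with |WG| = 18.0 and G on the −y side, so G = (0.0000, -18.000). The virtual corner opposite W is at (26.000, -18.000). Since A1 is tangent to EP there, FP ⟂ EP and tangency of A1 to CG means the radius FC is perpendicular to CG, with radius 5.8, so the center F sits 5.8 in from both sides at F = (20.200, -12.200). So F.x = 20.200.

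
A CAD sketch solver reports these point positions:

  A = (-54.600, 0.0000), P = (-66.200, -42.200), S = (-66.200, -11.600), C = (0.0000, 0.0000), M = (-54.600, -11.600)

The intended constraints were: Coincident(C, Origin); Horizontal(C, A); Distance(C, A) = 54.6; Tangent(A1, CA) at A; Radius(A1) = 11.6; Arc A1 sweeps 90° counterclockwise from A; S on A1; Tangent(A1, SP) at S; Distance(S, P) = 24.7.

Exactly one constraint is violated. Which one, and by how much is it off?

Distance(S, P) = 24.7 — off by 5.90.

C = (0.00, 0.00) ✓; C.y = 0.00, A.y = 0.00 ✓; |CA| = 54.60 ✓; ∠(MA, AC) = 90.00° ✓; |MA| = 11.60 ✓; bearing(M→S) − bearing(M→A) = 90.00° ✓; |MS| = 11.60 ✓; ∠(MS, SP) = 90.00° ✓; |SP| = 30.60 ✗.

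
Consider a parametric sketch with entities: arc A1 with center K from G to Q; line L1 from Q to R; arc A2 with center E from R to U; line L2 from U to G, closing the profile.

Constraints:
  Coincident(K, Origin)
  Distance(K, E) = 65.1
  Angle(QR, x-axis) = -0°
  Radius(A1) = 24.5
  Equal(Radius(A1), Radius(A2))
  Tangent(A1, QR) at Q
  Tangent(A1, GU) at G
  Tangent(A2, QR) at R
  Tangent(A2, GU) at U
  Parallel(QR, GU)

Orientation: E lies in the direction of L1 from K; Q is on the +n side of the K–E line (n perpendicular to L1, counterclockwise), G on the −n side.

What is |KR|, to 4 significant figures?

69.56

The slot axis is L1's direction at -0.0°, so u = (cos -0.0°, sin -0.0°) = (1.000, -0.000) and n = (−sin -0.0°, cos -0.0°) = (0.000, 1.000). K is at the origin and E lies 65.1 along u from K, so E = 65.1·u = (65.10, -0.000). Tangency of A1 to both parallel lines with radius 24.5 puts Q and G at K ± 24.5·n: Q = (0.000, 24.50), G = (-0.000, -24.50). Equal radii place R and U the same way about E: R = E + 24.5·n = (65.10, 24.50), U = E − 24.5·n = (65.10, -24.50). Then |KR| = |R − K| = 69.56.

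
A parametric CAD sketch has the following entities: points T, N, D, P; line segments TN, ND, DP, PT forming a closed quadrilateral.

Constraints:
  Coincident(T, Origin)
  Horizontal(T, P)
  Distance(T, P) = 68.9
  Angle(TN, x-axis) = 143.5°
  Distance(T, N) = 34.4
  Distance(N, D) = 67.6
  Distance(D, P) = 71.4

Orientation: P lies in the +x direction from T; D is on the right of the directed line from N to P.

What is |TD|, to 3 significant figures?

37.9

Checks: |TP| = 68.90 ✓; |TN| = 34.40 ✓; |ND| = 67.60 ✓; |DP| = 71.40 ✓.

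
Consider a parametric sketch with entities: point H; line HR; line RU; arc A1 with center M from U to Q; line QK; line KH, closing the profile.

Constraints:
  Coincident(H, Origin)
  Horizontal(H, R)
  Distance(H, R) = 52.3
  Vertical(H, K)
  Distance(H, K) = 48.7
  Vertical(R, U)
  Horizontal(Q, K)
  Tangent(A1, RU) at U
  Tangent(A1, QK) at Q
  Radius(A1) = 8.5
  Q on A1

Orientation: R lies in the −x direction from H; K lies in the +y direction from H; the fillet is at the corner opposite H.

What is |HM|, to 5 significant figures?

59.451

H and K share the same x with |HK| = 48.7 and K on the +y side, so K = (0.0000, 48.700). The virtual corner opposite H is at (-52.300, 48.700). A1 meets RU tangentially, so MU is at right angles to RU and A1 meets QK tangentially, so MQ is at right angles to QK, with radius 8.5, so the center M sits 8.5 in from both sides at M = (-43.800, 40.200). Then |HM| = |M − H| = 59.451.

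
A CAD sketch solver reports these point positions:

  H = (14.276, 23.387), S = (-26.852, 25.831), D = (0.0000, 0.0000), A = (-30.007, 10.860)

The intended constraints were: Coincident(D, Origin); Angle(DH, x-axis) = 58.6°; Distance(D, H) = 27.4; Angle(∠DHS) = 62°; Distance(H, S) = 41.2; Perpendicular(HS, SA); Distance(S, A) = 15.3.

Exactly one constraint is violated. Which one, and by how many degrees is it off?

Perpendicular(HS, SA) — off by 8.50°.

D = (0.00, 0.00) ✓; DH at 58.60° ✓; |DH| = 27.40 ✓; ∠DHS = 62.00° ✓; |HS| = 41.20 ✓; ∠(HS, SA) = 81.50° ✗; |SA| = 15.30 ✓.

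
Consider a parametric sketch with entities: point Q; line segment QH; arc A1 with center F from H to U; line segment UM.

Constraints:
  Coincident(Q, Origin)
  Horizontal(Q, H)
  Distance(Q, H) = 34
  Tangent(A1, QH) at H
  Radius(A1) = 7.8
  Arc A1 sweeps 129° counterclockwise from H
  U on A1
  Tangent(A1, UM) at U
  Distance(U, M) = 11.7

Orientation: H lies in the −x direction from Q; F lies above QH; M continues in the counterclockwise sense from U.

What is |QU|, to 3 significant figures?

30.7

Q is at the origin; QH is horizontal with |QH| = 34.0 and H on the −x side, so H = (-34.0, 0.00). A1 meets QH tangentially, so FH is at right angles to QH, so F = H + (0, 7.8) = (-34.0, 7.80). On A1, H sits at bearing -90° from F; a 129° counterclockwise sweep puts U at bearing 39°, so U = F + 7.8·(cos 39°, sin 39°) = (-27.9, 12.7). Then |QU| = |U − Q| = 30.7.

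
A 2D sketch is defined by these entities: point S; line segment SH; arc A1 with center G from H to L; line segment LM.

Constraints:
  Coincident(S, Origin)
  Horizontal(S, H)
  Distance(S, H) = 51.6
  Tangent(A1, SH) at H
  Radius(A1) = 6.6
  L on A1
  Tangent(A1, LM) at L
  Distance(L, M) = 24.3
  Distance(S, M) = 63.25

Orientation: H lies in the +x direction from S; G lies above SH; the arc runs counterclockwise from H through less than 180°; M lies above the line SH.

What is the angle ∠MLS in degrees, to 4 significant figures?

89.47°

S is at the origin; SH is horizontal with |SH| = 51.6 and H on the +x side, so H = (51.60, 0.000). Tangency of A1 to SH means the radius GH is perpendicular to SH, so G = H + (0, 6.6) = (51.60, 6.600). Since GL ⟂ LM (tangency), |GM| = √(6.6² + 24.3²) = 25.18 regardless of where L sits on A1. So M lies on both circle(S, 63.25) and circle(G, 25.18); the above-SH intersection is M = (54.80, 31.58). L is the foot of the tangent from M: L = (58.14, 7.505).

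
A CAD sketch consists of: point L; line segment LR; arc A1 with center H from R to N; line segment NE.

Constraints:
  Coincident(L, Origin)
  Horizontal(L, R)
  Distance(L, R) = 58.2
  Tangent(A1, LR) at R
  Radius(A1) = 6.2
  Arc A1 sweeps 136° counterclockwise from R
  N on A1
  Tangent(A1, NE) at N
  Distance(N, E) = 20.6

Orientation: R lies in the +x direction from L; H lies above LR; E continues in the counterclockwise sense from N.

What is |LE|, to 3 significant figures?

53.8

L is at the origin; LR is horizontal with |LR| = 58.2 and R on the +x side, so R = (58.2, 0.00). The tangent condition forces HR to be normal to LR, so H = R + (0, 6.2) = (58.2, 6.20). On A1, R sits at bearing -90° from H; a 136° counterclockwise sweep puts N at bearing 46°, so N = H + 6.2·(cos 46°, sin 46°) = (62.5, 10.7). The tangent condition forces HN to be normal to NE, so NE runs along (−sin 46°, cos 46°); with |NE| = 20.6, E = (47.7, 25.0). Then |LE| = |E − L| = 53.8.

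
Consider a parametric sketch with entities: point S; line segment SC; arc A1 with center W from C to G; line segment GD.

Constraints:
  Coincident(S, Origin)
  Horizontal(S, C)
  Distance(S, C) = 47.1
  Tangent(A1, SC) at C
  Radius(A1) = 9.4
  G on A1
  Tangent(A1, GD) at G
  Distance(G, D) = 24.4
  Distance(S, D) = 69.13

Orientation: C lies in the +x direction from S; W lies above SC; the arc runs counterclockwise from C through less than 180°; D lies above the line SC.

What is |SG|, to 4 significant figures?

56.73

Checks: |SC| = 47.10 ✓; |WG| = 9.400 ✓; ∠(WG, GD) = 90.00° ✓; |GD| = 24.40 ✓; |SD| = 69.13 ✓.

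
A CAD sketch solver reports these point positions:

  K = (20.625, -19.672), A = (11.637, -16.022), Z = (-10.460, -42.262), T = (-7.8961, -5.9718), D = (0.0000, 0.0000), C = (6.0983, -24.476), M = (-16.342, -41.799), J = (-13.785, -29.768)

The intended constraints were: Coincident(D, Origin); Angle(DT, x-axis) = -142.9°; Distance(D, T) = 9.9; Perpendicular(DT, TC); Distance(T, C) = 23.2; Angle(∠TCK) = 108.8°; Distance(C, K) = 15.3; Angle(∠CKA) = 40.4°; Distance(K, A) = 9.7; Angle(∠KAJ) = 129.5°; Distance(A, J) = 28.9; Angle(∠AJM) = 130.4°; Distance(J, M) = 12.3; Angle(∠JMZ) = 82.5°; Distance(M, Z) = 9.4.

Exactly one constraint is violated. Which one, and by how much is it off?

Distance(M, Z) = 9.4 — off by 3.50.

D = (0.00, 0.00) ✓; DT at -142.9° ✓; |DT| = 9.900 ✓; ∠(DT, TC) = 90.00° ✓; |TC| = 23.20 ✓; ∠TCK = 108.8° ✓; |CK| = 15.30 ✓; ∠CKA = 40.40° ✓; |KA| = 9.701 ✓; ∠KAJ = 129.5° ✓; |AJ| = 28.90 ✓; ∠AJM = 130.4° ✓; |JM| = 12.30 ✓; ∠JMZ = 82.50° ✓; |MZ| = 5.900 ✗.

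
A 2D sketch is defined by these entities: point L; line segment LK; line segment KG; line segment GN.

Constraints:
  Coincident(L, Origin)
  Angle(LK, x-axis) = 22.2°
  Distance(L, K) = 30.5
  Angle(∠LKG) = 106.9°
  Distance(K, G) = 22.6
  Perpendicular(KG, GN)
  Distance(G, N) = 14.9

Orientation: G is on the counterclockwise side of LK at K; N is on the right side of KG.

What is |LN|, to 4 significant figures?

54.16

∠LKG = 106.9°, so KG runs at 22.2° + (180° − 106.9°) = 95.30° from the x-axis; with |KG| = 22.6, G = K + 22.6·(cos 95.30°, sin 95.30°) = (26.15, 34.03). KG is perpendicular to GN; with |GN| = 14.9 on the right of KG, N = G + 14.9·(0.9957, 0.09237) = (40.99, 35.40). Then |LN| = |N − L| = 54.16.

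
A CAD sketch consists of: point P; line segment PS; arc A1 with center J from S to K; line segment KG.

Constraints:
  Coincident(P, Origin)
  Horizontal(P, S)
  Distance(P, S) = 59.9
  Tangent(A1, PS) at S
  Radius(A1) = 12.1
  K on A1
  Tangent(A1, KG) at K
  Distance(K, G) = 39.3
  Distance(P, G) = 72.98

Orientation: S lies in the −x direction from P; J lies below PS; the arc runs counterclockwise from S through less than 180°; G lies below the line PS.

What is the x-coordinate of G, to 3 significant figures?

-51.0

Checks: |JK| = 12.10 ✓; ∠(JK, KG) = 90.00° ✓; |KG| = 39.30 ✓; |PG| = 72.98 ✓.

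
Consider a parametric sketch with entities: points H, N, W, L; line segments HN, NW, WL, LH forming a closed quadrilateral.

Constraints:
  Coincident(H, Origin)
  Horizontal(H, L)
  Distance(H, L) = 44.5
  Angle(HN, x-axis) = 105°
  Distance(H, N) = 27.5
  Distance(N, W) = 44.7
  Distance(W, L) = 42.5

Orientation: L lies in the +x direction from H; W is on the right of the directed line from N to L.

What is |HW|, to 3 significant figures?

17.2

Checks: |NW| = 44.70 ✓; |WL| = 42.50 ✓.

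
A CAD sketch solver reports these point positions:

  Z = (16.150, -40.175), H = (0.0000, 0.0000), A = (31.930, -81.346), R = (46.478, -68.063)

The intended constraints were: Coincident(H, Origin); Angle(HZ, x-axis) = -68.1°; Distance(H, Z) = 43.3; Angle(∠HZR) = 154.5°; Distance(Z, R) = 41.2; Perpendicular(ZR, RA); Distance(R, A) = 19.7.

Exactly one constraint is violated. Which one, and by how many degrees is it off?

Perpendicular(ZR, RA) — off by 5.00°.

H = (0.00, 0.00) ✓; HZ at -68.10° ✓; |HZ| = 43.30 ✓; ∠HZR = 154.5° ✓; |ZR| = 41.20 ✓; ∠(ZR, RA) = 95.00° ✗; |RA| = 19.70 ✓.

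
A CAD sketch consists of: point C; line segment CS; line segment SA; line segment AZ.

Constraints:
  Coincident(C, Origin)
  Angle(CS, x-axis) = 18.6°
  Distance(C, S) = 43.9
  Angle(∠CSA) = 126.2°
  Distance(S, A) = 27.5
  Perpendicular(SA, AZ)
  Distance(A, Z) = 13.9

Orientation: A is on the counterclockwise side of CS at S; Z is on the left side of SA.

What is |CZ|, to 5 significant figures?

57.601

C is at the origin; CS runs at 18.6° with length 43.9, so S = 43.9·(cos 18.6°, sin 18.6°) = (41.607, 14.002). ∠CSA = 126.2°, so SA runs at 18.6° + (180° − 126.2°) = 72.400° from the x-axis; with |SA| = 27.5, A = S + 27.5·(cos 72.400°, sin 72.400°) = (49.922, 40.215). SA is perpendicular to AZ; with |AZ| = 13.9 on the left of SA, Z = A + 13.9·(-0.95319, 0.30237) = (36.673, 44.418). Then |CZ| = |Z − C| = 57.601.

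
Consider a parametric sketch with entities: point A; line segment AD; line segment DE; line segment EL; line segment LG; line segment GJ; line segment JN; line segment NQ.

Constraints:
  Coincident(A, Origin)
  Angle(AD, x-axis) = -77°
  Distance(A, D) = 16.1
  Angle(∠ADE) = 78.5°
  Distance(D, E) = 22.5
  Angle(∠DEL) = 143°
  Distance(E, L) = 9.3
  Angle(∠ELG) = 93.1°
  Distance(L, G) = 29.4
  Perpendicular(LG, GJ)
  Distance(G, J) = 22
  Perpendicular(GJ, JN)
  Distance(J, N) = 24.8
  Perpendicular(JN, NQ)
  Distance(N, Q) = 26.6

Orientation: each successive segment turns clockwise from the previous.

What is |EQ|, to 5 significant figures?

14.794

A is at the origin; AD runs at -77.0° with length 16.1, so D = (3.6217, -15.687). ∠ADE = 78.5° gives DE at -178.50° from the x-axis; with |DE| = 22.5, E = (-18.871, -16.276). ∠DEL = 143.0° gives EL at 144.50° from the x-axis; with |EL| = 9.3, L = (-26.442, -10.876). ∠ELG = 93.1° gives LG at 57.600° from the x-axis; with |LG| = 29.4, G = (-10.689, 13.947). LG is perpendicular to GJ, so GJ runs at -32.400°; with |GJ| = 22.0, J = (7.8867, 2.1592). GJ ⟂ JN, so JN runs at -122.40°; with |JN| = 24.8, N = (-5.4018, -18.780). JN is perpendicular to NQ, so NQ runs at 147.60°; with |NQ| = 26.6, Q = (-27.861, -4.5271). Then |EQ| = |Q − E| = 14.794.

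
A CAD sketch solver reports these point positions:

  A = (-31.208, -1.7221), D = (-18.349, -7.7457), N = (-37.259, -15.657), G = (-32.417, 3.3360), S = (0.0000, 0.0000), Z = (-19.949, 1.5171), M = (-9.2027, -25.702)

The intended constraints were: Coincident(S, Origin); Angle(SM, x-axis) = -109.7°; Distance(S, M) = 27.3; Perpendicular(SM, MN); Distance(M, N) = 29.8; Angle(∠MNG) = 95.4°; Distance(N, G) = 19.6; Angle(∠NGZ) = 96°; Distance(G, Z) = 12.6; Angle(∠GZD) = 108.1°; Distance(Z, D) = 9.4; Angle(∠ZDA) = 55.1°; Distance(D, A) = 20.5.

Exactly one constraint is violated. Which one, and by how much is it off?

Distance(D, A) = 20.5 — off by 6.30.

S = (0.00, 0.00) ✓; SM at -109.7° ✓; |SM| = 27.30 ✓; ∠(SM, MN) = 90.00° ✓; |MN| = 29.80 ✓; ∠MNG = 95.40° ✓; |NG| = 19.60 ✓; ∠NGZ = 96.00° ✓; |GZ| = 12.60 ✓; ∠GZD = 108.1° ✓; |ZD| = 9.400 ✓; ∠ZDA = 55.10° ✓; |DA| = 14.20 ✗.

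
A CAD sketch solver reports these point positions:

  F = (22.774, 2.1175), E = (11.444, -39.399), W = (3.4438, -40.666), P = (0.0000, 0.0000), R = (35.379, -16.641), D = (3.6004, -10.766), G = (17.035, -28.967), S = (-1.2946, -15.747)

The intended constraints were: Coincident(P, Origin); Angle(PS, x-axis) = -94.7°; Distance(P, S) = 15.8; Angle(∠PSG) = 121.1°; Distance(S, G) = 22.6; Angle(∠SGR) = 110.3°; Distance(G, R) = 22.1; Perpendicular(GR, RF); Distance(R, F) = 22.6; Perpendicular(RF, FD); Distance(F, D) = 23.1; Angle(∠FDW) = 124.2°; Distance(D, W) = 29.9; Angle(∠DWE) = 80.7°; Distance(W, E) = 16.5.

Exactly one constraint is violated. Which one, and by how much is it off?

Distance(W, E) = 16.5 — off by 8.40.

P = (0.00, 0.00) ✓; PS at -94.70° ✓; |PS| = 15.80 ✓; ∠PSG = 121.1° ✓; |SG| = 22.60 ✓; ∠SGR = 110.3° ✓; |GR| = 22.10 ✓; ∠(GR, RF) = 90.00° ✓; |RF| = 22.60 ✓; ∠(RF, FD) = 90.00° ✓; |FD| = 23.10 ✓; ∠FDW = 124.2° ✓; |DW| = 29.90 ✓; ∠DWE = 80.70° ✓; |WE| = 8.100 ✗.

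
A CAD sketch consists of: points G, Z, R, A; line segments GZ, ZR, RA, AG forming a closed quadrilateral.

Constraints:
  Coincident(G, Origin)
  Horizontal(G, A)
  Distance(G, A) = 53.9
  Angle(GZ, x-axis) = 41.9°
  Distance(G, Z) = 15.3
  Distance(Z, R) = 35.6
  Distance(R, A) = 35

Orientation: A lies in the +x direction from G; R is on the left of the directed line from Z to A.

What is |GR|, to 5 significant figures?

50.870

Checks: |ZR| = 35.60 ✓; |RA| = 35.00 ✓.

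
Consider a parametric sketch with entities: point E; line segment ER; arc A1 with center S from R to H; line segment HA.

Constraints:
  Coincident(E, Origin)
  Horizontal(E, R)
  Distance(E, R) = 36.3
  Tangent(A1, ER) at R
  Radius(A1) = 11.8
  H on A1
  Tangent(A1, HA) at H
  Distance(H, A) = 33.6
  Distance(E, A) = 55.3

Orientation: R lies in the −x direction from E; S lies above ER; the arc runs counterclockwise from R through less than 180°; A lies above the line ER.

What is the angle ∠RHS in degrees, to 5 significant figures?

40.811°

Checks: E.y = 0.00, R.y = 0.00 ✓; ∠(SR, RE) = 90.00° ✓; |SR| = 11.80 ✓; |SH| = 11.80 ✓; ∠(SH, HA) = 90.00° ✓; |HA| = 33.60 ✓; |EA| = 55.30 ✓.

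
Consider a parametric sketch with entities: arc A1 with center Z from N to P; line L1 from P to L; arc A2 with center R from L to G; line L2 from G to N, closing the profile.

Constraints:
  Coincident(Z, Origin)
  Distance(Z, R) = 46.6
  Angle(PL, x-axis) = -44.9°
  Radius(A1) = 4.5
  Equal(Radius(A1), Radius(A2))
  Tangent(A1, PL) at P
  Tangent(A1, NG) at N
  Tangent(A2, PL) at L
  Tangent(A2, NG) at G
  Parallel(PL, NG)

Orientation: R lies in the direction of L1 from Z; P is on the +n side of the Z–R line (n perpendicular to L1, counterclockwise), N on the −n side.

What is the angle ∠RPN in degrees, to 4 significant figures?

84.48°

Z is at the origin and R lies 46.6 along u from Z, so R = 46.6·u = (33.01, -32.89). Tangency of A1 to both parallel lines with radius 4.5 puts P and N at Z ± 4.5·n: P = (3.176, 3.188), N = (-3.176, -3.188). Then cos ∠RPN = PR·PN / (|PR||PN|), giving 84.48°.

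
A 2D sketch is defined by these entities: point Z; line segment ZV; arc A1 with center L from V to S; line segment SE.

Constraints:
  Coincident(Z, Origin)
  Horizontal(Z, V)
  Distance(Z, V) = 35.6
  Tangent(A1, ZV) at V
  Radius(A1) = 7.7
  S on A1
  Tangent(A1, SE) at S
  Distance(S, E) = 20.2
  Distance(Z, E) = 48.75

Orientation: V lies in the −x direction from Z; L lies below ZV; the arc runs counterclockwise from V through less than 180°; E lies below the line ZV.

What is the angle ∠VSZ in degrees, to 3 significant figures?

38.6°

Checks: |LS| = 7.700 ✓; ∠(LS, SE) = 90.00° ✓; |SE| = 20.20 ✓; |ZE| = 48.75 ✓.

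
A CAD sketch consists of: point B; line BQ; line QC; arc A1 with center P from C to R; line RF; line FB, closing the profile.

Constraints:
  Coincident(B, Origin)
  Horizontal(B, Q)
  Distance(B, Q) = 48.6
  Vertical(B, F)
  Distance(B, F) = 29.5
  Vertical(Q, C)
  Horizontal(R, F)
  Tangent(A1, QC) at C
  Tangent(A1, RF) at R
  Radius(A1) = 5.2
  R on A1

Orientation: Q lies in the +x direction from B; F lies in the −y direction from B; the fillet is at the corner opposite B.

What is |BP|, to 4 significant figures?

49.74

BF is vertical with |BF| = 29.5 and F on the −y side, so F = (0.000, -29.50). The virtual corner opposite B is at (48.60, -29.50). A1 meets QC tangentially, so PC is at right angles to QC and tangency of A1 to RF means the radius PR is perpendicular to RF, with radius 5.2, so the center P sits 5.2 in from both sides at P = (43.40, -24.30). Then |BP| = |P − B| = 49.74.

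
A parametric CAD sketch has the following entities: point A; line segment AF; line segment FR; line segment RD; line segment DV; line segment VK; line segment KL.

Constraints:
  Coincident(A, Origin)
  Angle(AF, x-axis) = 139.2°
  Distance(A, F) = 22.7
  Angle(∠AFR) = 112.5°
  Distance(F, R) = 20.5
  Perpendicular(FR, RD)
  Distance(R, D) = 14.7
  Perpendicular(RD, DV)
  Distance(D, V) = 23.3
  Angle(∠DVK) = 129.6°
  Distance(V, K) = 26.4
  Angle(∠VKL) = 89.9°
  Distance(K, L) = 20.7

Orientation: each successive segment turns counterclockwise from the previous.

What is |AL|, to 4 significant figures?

40.10

A is at the origin; AF runs at 139.2° with length 22.7, so F = (-17.18, 14.83). ∠AFR = 112.5° gives FR at -153.3° from the x-axis; with |FR| = 20.5, R = (-35.50, 5.622). FR is perpendicular to RD, so RD runs at -63.30°; with |RD| = 14.7, D = (-28.89, -7.511). RD is perpendicular to DV, so DV runs at 26.70°; with |DV| = 23.3, V = (-8.077, 2.958). ∠DVK = 129.6° gives VK at 77.10° from the x-axis; with |VK| = 26.4, K = (-2.184, 28.69). ∠VKL = 89.9° gives KL at 167.2° from the x-axis; with |KL| = 20.7, L = (-22.37, 33.28). Then |AL| = |L − A| = 40.10.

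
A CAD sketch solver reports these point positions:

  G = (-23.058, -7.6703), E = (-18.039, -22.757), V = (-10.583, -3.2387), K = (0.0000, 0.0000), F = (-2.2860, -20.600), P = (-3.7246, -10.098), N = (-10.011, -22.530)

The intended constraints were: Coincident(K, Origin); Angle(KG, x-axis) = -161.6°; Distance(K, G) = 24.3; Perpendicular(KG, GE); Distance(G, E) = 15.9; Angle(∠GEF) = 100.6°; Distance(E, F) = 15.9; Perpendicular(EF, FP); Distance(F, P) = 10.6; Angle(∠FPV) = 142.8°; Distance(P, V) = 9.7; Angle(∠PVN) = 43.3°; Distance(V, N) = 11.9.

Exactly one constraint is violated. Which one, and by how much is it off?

Distance(V, N) = 11.9 — off by 7.40.

K = (0.00, 0.00) ✓; KG at -161.6° ✓; |KG| = 24.30 ✓; ∠(KG, GE) = 90.00° ✓; |GE| = 15.90 ✓; ∠GEF = 100.6° ✓; |EF| = 15.90 ✓; ∠(EF, FP) = 90.00° ✓; |FP| = 10.60 ✓; ∠FPV = 142.8° ✓; |PV| = 9.700 ✓; ∠PVN = 43.30° ✓; |VN| = 19.30 ✗.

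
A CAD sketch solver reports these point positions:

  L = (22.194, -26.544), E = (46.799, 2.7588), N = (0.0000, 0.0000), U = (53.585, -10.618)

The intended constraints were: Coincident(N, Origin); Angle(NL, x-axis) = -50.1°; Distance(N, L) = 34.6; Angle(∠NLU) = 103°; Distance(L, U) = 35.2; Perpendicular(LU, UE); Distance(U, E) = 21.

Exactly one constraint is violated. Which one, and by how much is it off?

Distance(U, E) = 21 — off by 6.00.

N = (0.00, 0.00) ✓; NL at -50.10° ✓; |NL| = 34.60 ✓; ∠NLU = 103.0° ✓; |LU| = 35.20 ✓; ∠(LU, UE) = 90.00° ✓; |UE| = 15.00 ✗.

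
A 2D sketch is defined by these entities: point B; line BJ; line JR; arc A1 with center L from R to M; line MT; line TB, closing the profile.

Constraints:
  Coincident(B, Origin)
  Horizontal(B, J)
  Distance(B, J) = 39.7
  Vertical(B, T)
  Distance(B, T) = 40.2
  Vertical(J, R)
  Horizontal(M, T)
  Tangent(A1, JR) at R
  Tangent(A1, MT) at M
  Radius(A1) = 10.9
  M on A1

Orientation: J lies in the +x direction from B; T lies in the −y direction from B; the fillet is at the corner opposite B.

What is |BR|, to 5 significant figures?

49.341

B is at the origin; BJ is horizontal with |BJ| = 39.7 and J on the +x side, so J = (39.700, 0.0000). BT is vertical with |BT| = 40.2 and T on the −y side, so T = (0.0000, -40.200). The virtual corner opposite B is at (39.700, -40.200). A1 meets JR tangentially, so LR is at right angles to JR and since A1 is tangent to MT there, LM ⟂ MT, with radius 10.9, so the center L sits 10.9 in from both sides at L = (28.800, -29.300). That places the tangent points at R = (39.700, -29.300) on JR and M = (28.800, -40.200) on MT. Then |BR| = |R − B| = 49.341.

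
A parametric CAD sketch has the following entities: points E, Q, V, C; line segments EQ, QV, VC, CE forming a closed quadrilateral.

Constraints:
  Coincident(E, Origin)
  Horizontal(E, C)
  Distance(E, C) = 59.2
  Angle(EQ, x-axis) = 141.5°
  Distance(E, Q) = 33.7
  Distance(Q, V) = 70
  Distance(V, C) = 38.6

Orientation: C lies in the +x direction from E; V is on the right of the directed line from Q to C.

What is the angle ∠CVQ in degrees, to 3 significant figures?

105°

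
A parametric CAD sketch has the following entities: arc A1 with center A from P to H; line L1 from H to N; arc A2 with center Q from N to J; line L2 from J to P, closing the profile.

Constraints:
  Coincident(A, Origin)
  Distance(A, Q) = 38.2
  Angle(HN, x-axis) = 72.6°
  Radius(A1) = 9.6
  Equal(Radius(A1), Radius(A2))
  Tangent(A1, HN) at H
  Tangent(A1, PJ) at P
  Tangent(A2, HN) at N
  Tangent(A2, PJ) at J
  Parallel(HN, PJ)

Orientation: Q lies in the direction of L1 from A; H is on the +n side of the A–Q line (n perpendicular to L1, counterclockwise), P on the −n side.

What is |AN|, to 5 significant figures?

39.388

Tangency of A1 to both parallel lines with radius 9.6 puts H and P at A ± 9.6·n: H = (-9.1607, 2.8708), P = (9.1607, -2.8708). Equal radii place N and J the same way about Q: N = Q + 9.6·n = (2.2627, 39.323), J = Q − 9.6·n = (20.584, 33.581). Then |AN| = |N − A| = 39.388.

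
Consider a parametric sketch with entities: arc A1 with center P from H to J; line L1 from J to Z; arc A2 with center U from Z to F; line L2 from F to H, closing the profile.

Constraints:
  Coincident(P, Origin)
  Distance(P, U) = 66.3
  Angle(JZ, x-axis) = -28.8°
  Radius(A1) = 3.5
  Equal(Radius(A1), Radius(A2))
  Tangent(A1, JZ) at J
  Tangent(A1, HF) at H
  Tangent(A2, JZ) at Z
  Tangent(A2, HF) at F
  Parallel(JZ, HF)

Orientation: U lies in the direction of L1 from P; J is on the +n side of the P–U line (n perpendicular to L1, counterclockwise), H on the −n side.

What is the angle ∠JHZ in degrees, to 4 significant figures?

83.97°

Tangency of A1 to both parallel lines with radius 3.5 puts J and H at P ± 3.5·n: J = (1.686, 3.067), H = (-1.686, -3.067). Equal radii place Z and F the same way about U: Z = U + 3.5·n = (59.79, -28.87), F = U − 3.5·n = (56.41, -35.01). Then cos ∠JHZ = HJ·HZ / (|HJ||HZ|), giving 83.97°.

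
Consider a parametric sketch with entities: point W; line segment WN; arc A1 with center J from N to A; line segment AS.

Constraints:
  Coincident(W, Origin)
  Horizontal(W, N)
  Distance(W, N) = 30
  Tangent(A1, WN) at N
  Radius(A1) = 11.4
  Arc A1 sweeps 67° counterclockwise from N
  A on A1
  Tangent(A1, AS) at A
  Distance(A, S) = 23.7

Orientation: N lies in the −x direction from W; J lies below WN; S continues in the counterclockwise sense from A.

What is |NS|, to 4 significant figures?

34.89

W is at the origin; WN is horizontal with |WN| = 30.0 and N on the −x side, so N = (-30.00, 0.000). The tangent condition forces JN to be normal to WN, so J = N + (0, -11.4) = (-30.00, -11.40). On A1, N sits at bearing 90° from J; a 67° counterclockwise sweep puts A at bearing 157°, so A = J + 11.4·(cos 157°, sin 157°) = (-40.49, -6.946). Tangency of A1 to AS means the radius JA is perpendicular to AS, so AS runs along (−sin 157°, cos 157°); with |AS| = 23.7, S = (-49.75, -28.76). Then |NS| = |S − N| = 34.89.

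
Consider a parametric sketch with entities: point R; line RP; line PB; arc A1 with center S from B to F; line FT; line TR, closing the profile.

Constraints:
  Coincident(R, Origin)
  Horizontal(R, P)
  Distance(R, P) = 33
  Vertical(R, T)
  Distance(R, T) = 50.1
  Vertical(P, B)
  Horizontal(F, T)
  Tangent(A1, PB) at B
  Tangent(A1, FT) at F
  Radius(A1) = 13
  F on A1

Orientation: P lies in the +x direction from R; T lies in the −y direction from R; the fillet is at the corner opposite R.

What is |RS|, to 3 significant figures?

42.1

RT is vertical with |RT| = 50.1 and T on the −y side, so T = (0.00, -50.1). The virtual corner opposite R is at (33.0, -50.1). A1 meets PB tangentially, so SB is at right angles to PB and A1 meets FT tangentially, so SF is at right angles to FT, with radius 13.0, so the center S sits 13.0 in from both sides at S = (20.0, -37.1). Then |RS| = |S − R| = 42.1.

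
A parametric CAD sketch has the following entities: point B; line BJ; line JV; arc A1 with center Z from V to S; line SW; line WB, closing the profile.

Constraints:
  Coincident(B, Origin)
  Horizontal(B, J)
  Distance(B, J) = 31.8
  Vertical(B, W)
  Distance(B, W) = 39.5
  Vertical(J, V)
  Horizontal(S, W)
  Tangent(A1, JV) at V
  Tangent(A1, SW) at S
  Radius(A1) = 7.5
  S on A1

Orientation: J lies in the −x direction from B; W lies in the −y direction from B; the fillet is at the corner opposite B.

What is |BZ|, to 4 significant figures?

40.18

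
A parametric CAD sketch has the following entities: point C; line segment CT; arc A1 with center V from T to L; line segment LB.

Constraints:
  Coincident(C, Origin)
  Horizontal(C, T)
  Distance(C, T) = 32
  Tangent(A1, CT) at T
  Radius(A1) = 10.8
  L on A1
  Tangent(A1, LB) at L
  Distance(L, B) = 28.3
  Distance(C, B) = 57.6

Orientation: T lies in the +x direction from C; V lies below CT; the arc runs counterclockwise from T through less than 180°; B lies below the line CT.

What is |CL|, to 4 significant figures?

29.67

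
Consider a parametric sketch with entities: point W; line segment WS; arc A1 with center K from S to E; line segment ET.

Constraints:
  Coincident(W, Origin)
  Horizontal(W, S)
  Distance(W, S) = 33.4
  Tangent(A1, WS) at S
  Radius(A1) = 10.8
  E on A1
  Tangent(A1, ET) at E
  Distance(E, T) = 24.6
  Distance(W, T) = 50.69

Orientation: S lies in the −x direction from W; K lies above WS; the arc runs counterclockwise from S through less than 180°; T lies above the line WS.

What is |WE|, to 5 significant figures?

28.143

Checks: ∠(KS, SW) = 90.00° ✓; |KE| = 10.80 ✓; ∠(KE, ET) = 90.00° ✓; |ET| = 24.60 ✓; |WT| = 50.69 ✓.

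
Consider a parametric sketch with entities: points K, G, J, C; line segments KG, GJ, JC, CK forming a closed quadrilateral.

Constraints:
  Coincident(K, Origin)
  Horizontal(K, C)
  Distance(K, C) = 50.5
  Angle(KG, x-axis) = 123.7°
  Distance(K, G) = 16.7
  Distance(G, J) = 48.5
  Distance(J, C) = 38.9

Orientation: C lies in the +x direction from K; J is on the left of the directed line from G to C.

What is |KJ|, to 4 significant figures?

49.20

K is at the origin; KC is horizontal with |KC| = 50.5 and C in +x, so C = (50.5, 0). KG runs at 123.7° with |KG| = 16.7, so G = (-9.266, 13.89). J is determined by |GJ| = 48.5 and |JC| = 38.9 together: it lies at the intersection of circle(G, 48.5) and circle(C, 38.9). With |GC| = 61.36, the foot of the radical line on GC is 37.52 from G and the perpendicular offset is √(48.5² − 37.52²) = 30.74. Taking the left-of-GC solution: J = (34.24, 35.34).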